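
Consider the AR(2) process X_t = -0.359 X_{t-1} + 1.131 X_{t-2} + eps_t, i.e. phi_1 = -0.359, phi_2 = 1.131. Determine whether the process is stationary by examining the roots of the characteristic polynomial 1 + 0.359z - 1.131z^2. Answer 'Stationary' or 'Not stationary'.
\text{Not stationary}

The AR(p) characteristic polynomial is P(z) = 1 + 0.359z - 1.131z^2.
Stationarity requires all roots to lie outside the unit circle, i.e. |z| > 1 for every root.
Set 1 + (0.359) z + (-1.131) z^2 = 0, i.e. a z^2 + b z + c = 0 with a = -1.131, b = 0.359, c = 1.
Discriminant D = b^2 - 4ac = (0.359)^2 - 4*(-1.131)*1 = 0.128881 - (-4.524) = 4.652881.
D >= 0, so the roots are real: z = (-b +/- sqrt(D)) / (2a) = (-0.359 +/- 2.157054) / (-2.262).
  z_1 = (-0.359 + 2.157054) / (-2.262) = -0.7949,   |z_1| = 0.7949.
  z_2 = (-0.359 - 2.157054) / (-2.262) = 1.1123,   |z_2| = 1.1123.
Moduli of all roots: 0.7949, 1.1123.
All moduli strictly greater than 1? No.
Verdict: Not stationary.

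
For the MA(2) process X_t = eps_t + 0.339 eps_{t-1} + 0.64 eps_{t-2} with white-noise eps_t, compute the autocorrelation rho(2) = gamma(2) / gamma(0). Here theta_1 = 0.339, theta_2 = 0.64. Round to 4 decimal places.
\rho(2) = 0.4198

For an MA(q) process with theta_0 = 1, the autocovariance is
  gamma(k) = sigma^2 * sum_{i=0..q-k} theta_i * theta_{i+k},
and rho(k) = gamma(k) / gamma(0). Sigma^2 cancels.
  numerator   = (1)*(0.64) = 0.64.
  denominator = (1)^2 + (0.339)^2 + (0.64)^2 = 1.524521.
  rho(2) = 0.64 / 1.524521 = 0.4198.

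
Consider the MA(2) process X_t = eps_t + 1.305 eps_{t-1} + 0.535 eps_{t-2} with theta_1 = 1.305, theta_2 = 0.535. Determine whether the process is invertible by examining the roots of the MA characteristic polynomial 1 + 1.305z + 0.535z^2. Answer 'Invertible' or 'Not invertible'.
\text{Invertible}

The MA(q) characteristic polynomial is P(z) = 1 + 1.305z + 0.535z^2.
Invertibility requires all roots to lie outside the unit circle, i.e. |z| > 1 for every root.
Set 1 + (1.305) z + (0.535) z^2 = 0, i.e. a z^2 + b z + c = 0 with a = 0.535, b = 1.305, c = 1.
Discriminant D = b^2 - 4ac = (1.305)^2 - 4*(0.535)*1 = 1.703025 - (2.14) = -0.436975.
D < 0, so the roots are the complex-conjugate pair z = (-b +/- i sqrt(-D)) / (2a) = -1.2196 +/- 0.6178i.
For a conjugate pair |z|^2 = z * conj(z) = (product of roots) = c/a = 1/(0.535) = 1.869159, so |z| = sqrt(1.869159) = 1.3672 for both roots.
Moduli of all roots: 1.3672, 1.3672.
All moduli strictly greater than 1? Yes.
Verdict: Invertible.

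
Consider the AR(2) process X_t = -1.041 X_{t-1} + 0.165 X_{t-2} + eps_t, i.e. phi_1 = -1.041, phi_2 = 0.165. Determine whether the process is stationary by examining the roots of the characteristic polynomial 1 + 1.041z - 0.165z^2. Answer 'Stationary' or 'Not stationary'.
\text{Not stationary}

The AR(p) characteristic polynomial is P(z) = 1 + 1.041z - 0.165z^2.
Stationarity requires all roots to lie outside the unit circle, i.e. |z| > 1 for every root.
Set 1 + (1.041) z + (-0.165) z^2 = 0, i.e. a z^2 + b z + c = 0 with a = -0.165, b = 1.041, c = 1.
Discriminant D = b^2 - 4ac = (1.041)^2 - 4*(-0.165)*1 = 1.083681 - (-0.66) = 1.743681.
D >= 0, so the roots are real: z = (-b +/- sqrt(D)) / (2a) = (-1.041 +/- 1.320485) / (-0.33).
  z_1 = (-1.041 + 1.320485) / (-0.33) = -0.8469,   |z_1| = 0.8469.
  z_2 = (-1.041 - 1.320485) / (-0.33) = 7.156,   |z_2| = 7.156.
Moduli of all roots: 0.8469, 7.1560.
All moduli strictly greater than 1? No.
Verdict: Not stationary.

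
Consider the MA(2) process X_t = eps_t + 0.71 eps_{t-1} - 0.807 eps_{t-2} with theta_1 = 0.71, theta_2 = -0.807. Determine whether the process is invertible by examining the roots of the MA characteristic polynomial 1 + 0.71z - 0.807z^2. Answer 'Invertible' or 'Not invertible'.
\text{Not invertible}

The MA(q) characteristic polynomial is P(z) = 1 + 0.71z - 0.807z^2.
Invertibility requires all roots to lie outside the unit circle, i.e. |z| > 1 for every root.
Set 1 + (0.71) z + (-0.807) z^2 = 0, i.e. a z^2 + b z + c = 0 with a = -0.807, b = 0.71, c = 1.
Discriminant D = b^2 - 4ac = (0.71)^2 - 4*(-0.807)*1 = 0.5041 - (-3.228) = 3.7321.
D >= 0, so the roots are real: z = (-b +/- sqrt(D)) / (2a) = (-0.71 +/- 1.931864) / (-1.614).
  z_1 = (-0.71 + 1.931864) / (-1.614) = -0.757,   |z_1| = 0.757.
  z_2 = (-0.71 - 1.931864) / (-1.614) = 1.6368,   |z_2| = 1.6368.
Moduli of all roots: 0.7570, 1.6368.
All moduli strictly greater than 1? No.
Verdict: Not invertible.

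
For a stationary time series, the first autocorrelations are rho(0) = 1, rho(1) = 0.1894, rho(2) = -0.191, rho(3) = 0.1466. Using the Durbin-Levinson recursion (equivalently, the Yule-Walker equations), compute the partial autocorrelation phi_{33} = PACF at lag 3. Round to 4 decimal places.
\phi_{33} = 0.2590

The PACF at lag k is phi_{kk}, the last component of the solution
to the Yule-Walker system G_k phi = r_k where
  (G_k)_{ij} = rho(|i - j|), (r_k)_i = rho(i), i,j = 1..k.
Equivalently, Durbin-Levinson gives phi_{kk} iteratively:
  phi_{11} = rho(1)
  phi_{kk} = [rho(k) - sum_{j=1..k-1} phi_{k-1,j} rho(k-j)]
            / [1 - sum_{j=1..k-1} phi_{k-1,j} rho(j)],
  phi_{k,j} = phi_{k-1,j} - phi_{kk} phi_{k-1,k-j},  j = 1..k-1.
Step k = 1:
  phi_11 = rho(1) = 0.1894.
Step k = 2:
  phi_22 = [rho(2) - phi_11 rho(1)] / [1 - phi_11 rho(1)] = [-0.191 - (0.1894)(0.1894)] / [1 - (0.1894)(0.1894)]
         = -0.22687236 / 0.96412764 = -0.235314.
  Update: phi_21 = phi_11 - phi_22 phi_11 = 0.1894 - (-0.235314)(0.1894) = 0.233968.
Step k = 3:
  phi_33 = [rho(3) - phi_21 rho(2) - phi_22 rho(1)] / [1 - phi_21 rho(1) - phi_22 rho(2)]
    numerator   = 0.1466 - (0.233968)(-0.191) - (-0.235314)(0.1894) = 0.23585636
    denominator = 1 - (0.233968)(0.1894) - (-0.235314)(-0.191) = 0.91074148
  phi_33 = 0.23585636 / 0.91074148 = 0.259.
Therefore phi_{33} = 0.2590.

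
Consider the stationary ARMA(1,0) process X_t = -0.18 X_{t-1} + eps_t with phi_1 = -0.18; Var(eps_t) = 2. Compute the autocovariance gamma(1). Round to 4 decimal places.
\gamma(1) = -0.3721

Multiply the model equation by X_{t-k} and take expectations. With theta_0 = psi_0 = 1 and psi_j the MA(infinity) weights, this gives
  gamma(k) - sum_i phi_i gamma(k-i) = c_k,
  c_k = sigma^2 * sum_{j=k..q} theta_j psi_{j-k}   (c_k = 0 for k > q),
using gamma(-m) = gamma(m).
Pure AR (q = 0): c_0 = sigma^2 = 2, c_k = 0 for k >= 1.
Equations for k = 0 and k = 1 (AR order 1):
  gamma(0) = phi_1 gamma(1) + c_0
  gamma(1) = phi_1 gamma(0) + c_1
Substituting the second into the first: gamma(0) (1 - phi_1^2) = c_0 + phi_1 c_1, so
  gamma(0) = c_0 / (1 - phi_1^2) = 2 / (1 - (-0.18)^2) = 2 / 0.9676 = 2.06697.
  gamma(1) = phi_1 gamma(0) = (-0.18)(2.06697) = -0.372055.
Therefore gamma(1) = -0.3721 (to 4 decimal places).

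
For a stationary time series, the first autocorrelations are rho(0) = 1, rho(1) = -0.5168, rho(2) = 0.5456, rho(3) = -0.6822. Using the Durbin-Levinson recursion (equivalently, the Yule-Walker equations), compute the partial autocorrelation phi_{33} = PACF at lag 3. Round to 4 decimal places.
\phi_{33} = -0.4959

The PACF at lag k is phi_{kk}, the last component of the solution
to the Yule-Walker system G_k phi = r_k where
  (G_k)_{ij} = rho(|i - j|), (r_k)_i = rho(i), i,j = 1..k.
Equivalently, Durbin-Levinson gives phi_{kk} iteratively:
  phi_{11} = rho(1)
  phi_{kk} = [rho(k) - sum_{j=1..k-1} phi_{k-1,j} rho(k-j)]
            / [1 - sum_{j=1..k-1} phi_{k-1,j} rho(j)],
  phi_{k,j} = phi_{k-1,j} - phi_{kk} phi_{k-1,k-j},  j = 1..k-1.
Step k = 1:
  phi_11 = rho(1) = -0.5168.
Step k = 2:
  phi_22 = [rho(2) - phi_11 rho(1)] / [1 - phi_11 rho(1)] = [0.5456 - (-0.5168)(-0.5168)] / [1 - (-0.5168)(-0.5168)]
         = 0.27851776 / 0.73291776 = 0.380012.
  Update: phi_21 = phi_11 - phi_22 phi_11 = -0.5168 - (0.380012)(-0.5168) = -0.32041.
Step k = 3:
  phi_33 = [rho(3) - phi_21 rho(2) - phi_22 rho(1)] / [1 - phi_21 rho(1) - phi_22 rho(2)]
    numerator   = -0.6822 - (-0.32041)(0.5456) - (0.380012)(-0.5168) = -0.31099414
    denominator = 1 - (-0.32041)(-0.5168) - (0.380012)(0.5456) = 0.62707759
  phi_33 = -0.31099414 / 0.62707759 = -0.4959.
Therefore phi_{33} = -0.4959.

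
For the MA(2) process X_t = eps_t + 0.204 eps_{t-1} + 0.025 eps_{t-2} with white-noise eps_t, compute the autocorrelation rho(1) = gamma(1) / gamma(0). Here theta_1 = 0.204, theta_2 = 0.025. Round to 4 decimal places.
\rho(1) = 0.2006

For an MA(q) process with theta_0 = 1, the autocovariance is
  gamma(k) = sigma^2 * sum_{i=0..q-k} theta_i * theta_{i+k},
and rho(k) = gamma(k) / gamma(0). Sigma^2 cancels.
  numerator   = (1)*(0.204) + (0.204)*(0.025) = 0.2091.
  denominator = (1)^2 + (0.204)^2 + (0.025)^2 = 1.042241.
  rho(1) = 0.2091 / 1.042241 = 0.2006.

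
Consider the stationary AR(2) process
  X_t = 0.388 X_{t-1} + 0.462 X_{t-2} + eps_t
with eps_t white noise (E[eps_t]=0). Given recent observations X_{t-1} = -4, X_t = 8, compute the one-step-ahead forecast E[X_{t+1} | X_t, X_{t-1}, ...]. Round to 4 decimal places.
E[X_{t+1} \mid \mathcal F_t] = 1.2560

For an AR(p) model X_t = c + sum_i phi_i X_{t-i} + eps_t, the
one-step-ahead conditional mean is
  E[X_{t+1} | X_t, ...] = c + sum_i phi_i X_{t+1-i}.
Substitute known values:
  E[X_{t+1} | ...] = (0.388) * (8) + (0.462) * (-4)
                   = 1.2560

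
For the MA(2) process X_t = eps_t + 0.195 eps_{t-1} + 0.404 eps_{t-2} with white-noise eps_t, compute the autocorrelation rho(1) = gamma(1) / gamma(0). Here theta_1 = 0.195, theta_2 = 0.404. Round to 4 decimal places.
\rho(1) = 0.2279

For an MA(q) process with theta_0 = 1, the autocovariance is
  gamma(k) = sigma^2 * sum_{i=0..q-k} theta_i * theta_{i+k},
and rho(k) = gamma(k) / gamma(0). Sigma^2 cancels.
  numerator   = (1)*(0.195) + (0.195)*(0.404) = 0.27378.
  denominator = (1)^2 + (0.195)^2 + (0.404)^2 = 1.201241.
  rho(1) = 0.27378 / 1.201241 = 0.2279.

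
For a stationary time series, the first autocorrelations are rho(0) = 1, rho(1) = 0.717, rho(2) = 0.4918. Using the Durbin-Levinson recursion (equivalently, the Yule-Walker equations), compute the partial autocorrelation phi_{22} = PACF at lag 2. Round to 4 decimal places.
\phi_{22} = -0.0459

The PACF at lag k is phi_{kk}, the last component of the solution
to the Yule-Walker system G_k phi = r_k where
  (G_k)_{ij} = rho(|i - j|), (r_k)_i = rho(i), i,j = 1..k.
Equivalently, Durbin-Levinson gives phi_{kk} iteratively:
  phi_{11} = rho(1)
  phi_{kk} = [rho(k) - sum_{j=1..k-1} phi_{k-1,j} rho(k-j)]
            / [1 - sum_{j=1..k-1} phi_{k-1,j} rho(j)],
  phi_{k,j} = phi_{k-1,j} - phi_{kk} phi_{k-1,k-j},  j = 1..k-1.
Step k = 1:
  phi_11 = rho(1) = 0.717.
Step k = 2:
  phi_22 = [rho(2) - phi_11 rho(1)] / [1 - phi_11 rho(1)] = [0.4918 - (0.717)(0.717)] / [1 - (0.717)(0.717)]
         = -0.022289 / 0.485911 = -0.0459.
Therefore phi_{22} = -0.0459.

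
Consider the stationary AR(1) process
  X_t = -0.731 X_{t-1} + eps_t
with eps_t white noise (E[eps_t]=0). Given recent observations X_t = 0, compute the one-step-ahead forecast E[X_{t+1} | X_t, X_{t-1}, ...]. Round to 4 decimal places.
E[X_{t+1} \mid \mathcal F_t] = 0.0000

For an AR(p) model X_t = c + sum_i phi_i X_{t-i} + eps_t, the
one-step-ahead conditional mean is
  E[X_{t+1} | X_t, ...] = c + sum_i phi_i X_{t+1-i}.
Substitute known values:
  E[X_{t+1} | ...] = (-0.731) * (0)
                   = 0.0000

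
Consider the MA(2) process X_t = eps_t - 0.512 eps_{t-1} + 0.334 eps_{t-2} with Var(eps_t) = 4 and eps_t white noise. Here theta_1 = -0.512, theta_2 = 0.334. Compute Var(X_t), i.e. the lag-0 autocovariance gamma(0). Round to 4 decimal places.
\gamma(0) = 5.4948

For an MA(q) process X_t = eps_t + sum_i theta_i eps_{t-i} with
Var(eps_t) = sigma^2, the variance is
  gamma(0) = sigma^2 * (1 + sum_i theta_i^2).
  sum_i theta_i^2 = (-0.512)^2 + (0.334)^2 = 0.262144 + 0.111556 = 0.3737.
  gamma(0) = 4 * (1 + 0.3737) = 4 * 1.3737 = 5.4948.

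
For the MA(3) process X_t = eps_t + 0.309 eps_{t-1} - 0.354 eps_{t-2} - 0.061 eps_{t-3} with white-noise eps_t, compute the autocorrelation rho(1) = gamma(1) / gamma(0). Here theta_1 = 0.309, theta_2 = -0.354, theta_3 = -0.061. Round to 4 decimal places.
\rho(1) = 0.1806

For an MA(q) process with theta_0 = 1, the autocovariance is
  gamma(k) = sigma^2 * sum_{i=0..q-k} theta_i * theta_{i+k},
and rho(k) = gamma(k) / gamma(0). Sigma^2 cancels.
  numerator   = (1)*(0.309) + (0.309)*(-0.354) + (-0.354)*(-0.061) = 0.221208.
  denominator = (1)^2 + (0.309)^2 + (-0.354)^2 + (-0.061)^2 = 1.224518.
  rho(1) = 0.221208 / 1.224518 = 0.1806.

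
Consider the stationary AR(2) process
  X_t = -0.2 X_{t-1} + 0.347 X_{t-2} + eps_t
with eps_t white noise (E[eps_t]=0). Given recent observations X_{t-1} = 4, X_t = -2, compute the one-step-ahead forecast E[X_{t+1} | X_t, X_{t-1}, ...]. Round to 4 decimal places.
E[X_{t+1} \mid \mathcal F_t] = 1.7880

For an AR(p) model X_t = c + sum_i phi_i X_{t-i} + eps_t, the
one-step-ahead conditional mean is
  E[X_{t+1} | X_t, ...] = c + sum_i phi_i X_{t+1-i}.
Substitute known values:
  E[X_{t+1} | ...] = (-0.2) * (-2) + (0.347) * (4)
                   = 1.7880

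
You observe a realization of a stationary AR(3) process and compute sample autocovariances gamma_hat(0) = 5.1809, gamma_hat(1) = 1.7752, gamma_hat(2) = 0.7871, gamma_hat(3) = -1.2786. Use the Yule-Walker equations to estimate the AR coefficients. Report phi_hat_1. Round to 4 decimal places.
\hat\phi_{1} = 0.3430

The Yule-Walker equations for an AR(p) process read, in matrix form,
  Gamma_p phi = r_p,   with   (Gamma_p)_{ij} = gamma(|i - j|),
                       (r_p)_i = gamma(i),   i,j = 1..p.
Substitute the sample gammas (Toeplitz matrix and right-hand side of size 3):
  Gamma_p = [[5.1809, 1.7752, 0.7871], [1.7752, 5.1809, 1.7752], [0.7871, 1.7752, 5.1809]]
  r_p     = [1.7752, 0.7871, -1.2786]
Written out (R1..R3):
  (R1) 5.1809 phi_1 + 1.7752 phi_2 + 0.7871 phi_3 = 1.7752
  (R2) 1.7752 phi_1 + 5.1809 phi_2 + 1.7752 phi_3 = 0.7871
  (R3) 0.7871 phi_1 + 1.7752 phi_2 + 5.1809 phi_3 = -1.2786
Gaussian elimination:
  R2 <- R2 - (1.7752/5.1809) R1 = R2 - (0.342643) R1:  4.57264 phi_2 + 1.505506 phi_3 = 0.17884
  R3 <- R3 - (0.7871/5.1809) R1 = R3 - (0.151923) R1:  1.505506 phi_2 + 5.061321 phi_3 = -1.548294
  R3 <- R3 - (1.505506/4.57264) R2 = R3 - (0.329242) R2:  4.565645 phi_3 = -1.607176
Back-substitution:
  phi_hat_3 = -1.607176 / 4.565645 = -0.352015
  phi_hat_2 = (0.17884 - (1.505506)(-0.352015)) / 4.57264 = 0.155009
  phi_hat_1 = (1.7752 - (1.7752)(0.155009) - (0.7871)(-0.352015)) / 5.1809 = 0.34301
So phi_hat = [0.3430, 0.1550, -0.3520].
Therefore phi_hat_1 = 0.3430.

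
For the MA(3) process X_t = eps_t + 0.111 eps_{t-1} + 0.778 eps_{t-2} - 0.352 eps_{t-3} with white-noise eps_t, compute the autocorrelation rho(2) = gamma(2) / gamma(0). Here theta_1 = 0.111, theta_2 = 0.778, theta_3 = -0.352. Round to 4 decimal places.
\rho(2) = 0.4243

For an MA(q) process with theta_0 = 1, the autocovariance is
  gamma(k) = sigma^2 * sum_{i=0..q-k} theta_i * theta_{i+k},
and rho(k) = gamma(k) / gamma(0). Sigma^2 cancels.
  numerator   = (1)*(0.778) + (0.111)*(-0.352) = 0.738928.
  denominator = (1)^2 + (0.111)^2 + (0.778)^2 + (-0.352)^2 = 1.741509.
  rho(2) = 0.738928 / 1.741509 = 0.4243.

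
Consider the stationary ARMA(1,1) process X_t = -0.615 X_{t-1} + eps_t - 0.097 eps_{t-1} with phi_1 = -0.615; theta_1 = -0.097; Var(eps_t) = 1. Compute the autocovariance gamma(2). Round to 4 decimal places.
\gamma(2) = 0.7463

Multiply the model equation by X_{t-k} and take expectations. With theta_0 = psi_0 = 1 and psi_j the MA(infinity) weights, this gives
  gamma(k) - sum_i phi_i gamma(k-i) = c_k,
  c_k = sigma^2 * sum_{j=k..q} theta_j psi_{j-k}   (c_k = 0 for k > q),
using gamma(-m) = gamma(m).
psi-weights needed (psi_j = theta_j + sum_i phi_i psi_{j-i}):
  psi_1 = theta_1 + phi_1 = -0.097 + (-0.615) = -0.712
Right-hand sides:
  c_0 = sigma^2 (1 + theta_1 psi_1) = 1 * (1 + (-0.097)(-0.712)) = 1 * 1.069064 = 1.069064
  c_1 = sigma^2 theta_1 = 1 * (-0.097) = -0.097
  c_2 = 0
Equations for k = 0 and k = 1 (AR order 1):
  gamma(0) = phi_1 gamma(1) + c_0
  gamma(1) = phi_1 gamma(0) + c_1
Substituting the second into the first: gamma(0) (1 - phi_1^2) = c_0 + phi_1 c_1, so
  gamma(0) = (c_0 + phi_1 c_1) / (1 - phi_1^2) = (1.069064 + (-0.615)(-0.097)) / (1 - (-0.615)^2) = 1.128719 / 0.621775 = 1.815317.
  gamma(1) = phi_1 gamma(0) + c_1 = (-0.615)(1.815317) + (-0.097) = -1.21342.
For k = 2 (> q): gamma(2) = phi_1 gamma(1) = (-0.615)(-1.21342) = 0.746253.
Therefore gamma(2) = 0.7463 (to 4 decimal places).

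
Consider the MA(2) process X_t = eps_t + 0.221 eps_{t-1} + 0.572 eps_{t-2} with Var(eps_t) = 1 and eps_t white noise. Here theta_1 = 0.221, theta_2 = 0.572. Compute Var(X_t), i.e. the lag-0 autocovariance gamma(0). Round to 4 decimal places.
\gamma(0) = 1.3760

For an MA(q) process X_t = eps_t + sum_i theta_i eps_{t-i} with
Var(eps_t) = sigma^2, the variance is
  gamma(0) = sigma^2 * (1 + sum_i theta_i^2).
  sum_i theta_i^2 = (0.221)^2 + (0.572)^2 = 0.048841 + 0.327184 = 0.376025.
  gamma(0) = 1 * (1 + 0.376025) = 1 * 1.376025 = 1.376025, which rounds to 1.3760.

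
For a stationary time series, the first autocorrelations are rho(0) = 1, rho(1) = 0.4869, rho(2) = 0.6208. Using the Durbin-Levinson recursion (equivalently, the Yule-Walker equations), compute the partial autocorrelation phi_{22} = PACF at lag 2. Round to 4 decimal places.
\phi_{22} = 0.5030

The PACF at lag k is phi_{kk}, the last component of the solution
to the Yule-Walker system G_k phi = r_k where
  (G_k)_{ij} = rho(|i - j|), (r_k)_i = rho(i), i,j = 1..k.
Equivalently, Durbin-Levinson gives phi_{kk} iteratively:
  phi_{11} = rho(1)
  phi_{kk} = [rho(k) - sum_{j=1..k-1} phi_{k-1,j} rho(k-j)]
            / [1 - sum_{j=1..k-1} phi_{k-1,j} rho(j)],
  phi_{k,j} = phi_{k-1,j} - phi_{kk} phi_{k-1,k-j},  j = 1..k-1.
Step k = 1:
  phi_11 = rho(1) = 0.4869.
Step k = 2:
  phi_22 = [rho(2) - phi_11 rho(1)] / [1 - phi_11 rho(1)] = [0.6208 - (0.4869)(0.4869)] / [1 - (0.4869)(0.4869)]
         = 0.38372839 / 0.76292839 = 0.503.
Therefore phi_{22} = 0.5030.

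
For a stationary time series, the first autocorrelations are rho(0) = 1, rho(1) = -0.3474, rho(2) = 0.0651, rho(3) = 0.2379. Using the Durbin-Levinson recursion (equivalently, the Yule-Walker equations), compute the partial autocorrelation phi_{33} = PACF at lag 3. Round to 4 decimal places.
\phi_{33} = 0.2740

The PACF at lag k is phi_{kk}, the last component of the solution
to the Yule-Walker system G_k phi = r_k where
  (G_k)_{ij} = rho(|i - j|), (r_k)_i = rho(i), i,j = 1..k.
Equivalently, Durbin-Levinson gives phi_{kk} iteratively:
  phi_{11} = rho(1)
  phi_{kk} = [rho(k) - sum_{j=1..k-1} phi_{k-1,j} rho(k-j)]
            / [1 - sum_{j=1..k-1} phi_{k-1,j} rho(j)],
  phi_{k,j} = phi_{k-1,j} - phi_{kk} phi_{k-1,k-j},  j = 1..k-1.
Step k = 1:
  phi_11 = rho(1) = -0.3474.
Step k = 2:
  phi_22 = [rho(2) - phi_11 rho(1)] / [1 - phi_11 rho(1)] = [0.0651 - (-0.3474)(-0.3474)] / [1 - (-0.3474)(-0.3474)]
         = -0.05558676 / 0.87931324 = -0.063216.
  Update: phi_21 = phi_11 - phi_22 phi_11 = -0.3474 - (-0.063216)(-0.3474) = -0.369361.
Step k = 3:
  phi_33 = [rho(3) - phi_21 rho(2) - phi_22 rho(1)] / [1 - phi_21 rho(1) - phi_22 rho(2)]
    numerator   = 0.2379 - (-0.369361)(0.0651) - (-0.063216)(-0.3474) = 0.23998414
    denominator = 1 - (-0.369361)(-0.3474) - (-0.063216)(0.0651) = 0.87579926
  phi_33 = 0.23998414 / 0.87579926 = 0.274.
Therefore phi_{33} = 0.2740.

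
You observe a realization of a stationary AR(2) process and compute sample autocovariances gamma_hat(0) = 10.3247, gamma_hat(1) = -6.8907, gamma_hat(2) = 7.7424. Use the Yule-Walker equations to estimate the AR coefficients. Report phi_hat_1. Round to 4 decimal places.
\hat\phi_{1} = -0.3010

The Yule-Walker equations for an AR(p) process read, in matrix form,
  Gamma_p phi = r_p,   with   (Gamma_p)_{ij} = gamma(|i - j|),
                       (r_p)_i = gamma(i),   i,j = 1..p.
Substitute the sample gammas (Toeplitz matrix and right-hand side of size 2):
  Gamma_p = [[10.3247, -6.8907], [-6.8907, 10.3247]]
  r_p     = [-6.8907, 7.7424]
Written out:
  10.3247 phi_1 - 6.8907 phi_2 = -6.8907
  -6.8907 phi_1 + 10.3247 phi_2 = 7.7424
Solve by Cramer's rule:
  det = gamma(0)^2 - gamma(1)^2 = (10.3247)^2 - (-6.8907)^2 = 106.59943009 - 47.48174649 = 59.1176836
  phi_hat_1 = [gamma(1) gamma(0) - gamma(1) gamma(2)] / det = [(-6.8907)(10.3247) - (-6.8907)(7.7424)] / 59.1176836 = -17.79385461 / 59.1176836 = -0.301
  phi_hat_2 = [gamma(0) gamma(2) - gamma(1)^2] / det = [(10.3247)(7.7424) - (-6.8907)^2] / 59.1176836 = 32.45621079 / 59.1176836 = 0.549
So phi_hat = [-0.3010, 0.5490].
Therefore phi_hat_1 = -0.3010.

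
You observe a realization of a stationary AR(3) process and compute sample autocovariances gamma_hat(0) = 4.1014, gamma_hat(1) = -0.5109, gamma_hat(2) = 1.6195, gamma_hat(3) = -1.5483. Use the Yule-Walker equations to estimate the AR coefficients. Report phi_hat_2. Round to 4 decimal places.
\hat\phi_{2} = 0.3580

The Yule-Walker equations for an AR(p) process read, in matrix form,
  Gamma_p phi = r_p,   with   (Gamma_p)_{ij} = gamma(|i - j|),
                       (r_p)_i = gamma(i),   i,j = 1..p.
Substitute the sample gammas (Toeplitz matrix and right-hand side of size 3):
  Gamma_p = [[4.1014, -0.5109, 1.6195], [-0.5109, 4.1014, -0.5109], [1.6195, -0.5109, 4.1014]]
  r_p     = [-0.5109, 1.6195, -1.5483]
Written out (R1..R3):
  (R1) 4.1014 phi_1 - 0.5109 phi_2 + 1.6195 phi_3 = -0.5109
  (R2) -0.5109 phi_1 + 4.1014 phi_2 - 0.5109 phi_3 = 1.6195
  (R3) 1.6195 phi_1 - 0.5109 phi_2 + 4.1014 phi_3 = -1.5483
Gaussian elimination:
  R2 <- R2 - (-0.5109/4.1014) R1 = R2 - (-0.124567) R1:  4.037759 phi_2 - 0.309163 phi_3 = 1.555859
  R3 <- R3 - (1.6195/4.1014) R1 = R3 - (0.394865) R1:  -0.309163 phi_2 + 3.461916 phi_3 = -1.346563
  R3 <- R3 - (-0.309163/4.037759) R2 = R3 - (-0.076568) R2:  3.438244 phi_3 = -1.227434
Back-substitution:
  phi_hat_3 = -1.227434 / 3.438244 = -0.356995
  phi_hat_2 = (1.555859 - (-0.309163)(-0.356995)) / 4.037759 = 0.357993
  phi_hat_1 = (-0.5109 - (-0.5109)(0.357993) - (1.6195)(-0.356995)) / 4.1014 = 0.060992
So phi_hat = [0.0610, 0.3580, -0.3570].
Therefore phi_hat_2 = 0.3580.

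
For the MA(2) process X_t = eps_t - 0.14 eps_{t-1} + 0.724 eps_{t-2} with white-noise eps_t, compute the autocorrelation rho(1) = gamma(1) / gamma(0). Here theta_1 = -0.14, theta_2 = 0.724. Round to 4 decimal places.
\rho(1) = -0.1563

For an MA(q) process with theta_0 = 1, the autocovariance is
  gamma(k) = sigma^2 * sum_{i=0..q-k} theta_i * theta_{i+k},
and rho(k) = gamma(k) / gamma(0). Sigma^2 cancels.
  numerator   = (1)*(-0.14) + (-0.14)*(0.724) = -0.24136.
  denominator = (1)^2 + (-0.14)^2 + (0.724)^2 = 1.543776.
  rho(1) = -0.24136 / 1.543776 = -0.1563.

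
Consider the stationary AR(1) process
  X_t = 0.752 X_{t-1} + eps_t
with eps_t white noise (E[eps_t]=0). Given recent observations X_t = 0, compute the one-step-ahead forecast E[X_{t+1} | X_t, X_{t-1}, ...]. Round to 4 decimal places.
E[X_{t+1} \mid \mathcal F_t] = 0.0000

For an AR(p) model X_t = c + sum_i phi_i X_{t-i} + eps_t, the
one-step-ahead conditional mean is
  E[X_{t+1} | X_t, ...] = c + sum_i phi_i X_{t+1-i}.
Substitute known values:
  E[X_{t+1} | ...] = (0.752) * (0)
                   = 0.0000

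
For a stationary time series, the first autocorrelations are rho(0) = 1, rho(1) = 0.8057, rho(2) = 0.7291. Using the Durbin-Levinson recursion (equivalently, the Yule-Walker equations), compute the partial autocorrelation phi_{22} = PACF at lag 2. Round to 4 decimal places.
\phi_{22} = 0.2279

The PACF at lag k is phi_{kk}, the last component of the solution
to the Yule-Walker system G_k phi = r_k where
  (G_k)_{ij} = rho(|i - j|), (r_k)_i = rho(i), i,j = 1..k.
Equivalently, Durbin-Levinson gives phi_{kk} iteratively:
  phi_{11} = rho(1)
  phi_{kk} = [rho(k) - sum_{j=1..k-1} phi_{k-1,j} rho(k-j)]
            / [1 - sum_{j=1..k-1} phi_{k-1,j} rho(j)],
  phi_{k,j} = phi_{k-1,j} - phi_{kk} phi_{k-1,k-j},  j = 1..k-1.
Step k = 1:
  phi_11 = rho(1) = 0.8057.
Step k = 2:
  phi_22 = [rho(2) - phi_11 rho(1)] / [1 - phi_11 rho(1)] = [0.7291 - (0.8057)(0.8057)] / [1 - (0.8057)(0.8057)]
         = 0.07994751 / 0.35084751 = 0.2279.
Therefore phi_{22} = 0.2279.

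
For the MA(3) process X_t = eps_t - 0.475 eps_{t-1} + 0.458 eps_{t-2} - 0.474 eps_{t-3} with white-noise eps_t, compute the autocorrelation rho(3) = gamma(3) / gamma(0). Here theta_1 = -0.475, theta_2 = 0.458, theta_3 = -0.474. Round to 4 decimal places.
\rho(3) = -0.2855

For an MA(q) process with theta_0 = 1, the autocovariance is
  gamma(k) = sigma^2 * sum_{i=0..q-k} theta_i * theta_{i+k},
and rho(k) = gamma(k) / gamma(0). Sigma^2 cancels.
  numerator   = (1)*(-0.474) = -0.474.
  denominator = (1)^2 + (-0.475)^2 + (0.458)^2 + (-0.474)^2 = 1.660065.
  rho(3) = -0.474 / 1.660065 = -0.2855.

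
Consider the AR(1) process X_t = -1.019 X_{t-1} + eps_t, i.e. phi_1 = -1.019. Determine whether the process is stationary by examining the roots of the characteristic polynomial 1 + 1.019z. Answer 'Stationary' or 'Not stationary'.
\text{Not stationary}

The AR(p) characteristic polynomial is P(z) = 1 + 1.019z.
Stationarity requires all roots to lie outside the unit circle, i.e. |z| > 1 for every root.
This is linear in z: 1 + (1.019) z = 0  =>  z = -1/(1.019) = -0.981354,  |z| = 0.981354.
Moduli of all roots: 0.9814.
All moduli strictly greater than 1? No.
Verdict: Not stationary.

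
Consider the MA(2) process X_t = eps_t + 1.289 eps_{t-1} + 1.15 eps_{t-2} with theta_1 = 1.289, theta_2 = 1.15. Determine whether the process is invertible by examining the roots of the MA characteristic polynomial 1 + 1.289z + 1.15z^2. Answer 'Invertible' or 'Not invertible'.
\text{Not invertible}

The MA(q) characteristic polynomial is P(z) = 1 + 1.289z + 1.15z^2.
Invertibility requires all roots to lie outside the unit circle, i.e. |z| > 1 for every root.
Set 1 + (1.289) z + (1.15) z^2 = 0, i.e. a z^2 + b z + c = 0 with a = 1.15, b = 1.289, c = 1.
Discriminant D = b^2 - 4ac = (1.289)^2 - 4*(1.15)*1 = 1.661521 - (4.6) = -2.938479.
D < 0, so the roots are the complex-conjugate pair z = (-b +/- i sqrt(-D)) / (2a) = -0.5604 +/- 0.7453i.
For a conjugate pair |z|^2 = z * conj(z) = (product of roots) = c/a = 1/(1.15) = 0.869565, so |z| = sqrt(0.869565) = 0.9325 for both roots.
Moduli of all roots: 0.9325, 0.9325.
All moduli strictly greater than 1? No.
Verdict: Not invertible.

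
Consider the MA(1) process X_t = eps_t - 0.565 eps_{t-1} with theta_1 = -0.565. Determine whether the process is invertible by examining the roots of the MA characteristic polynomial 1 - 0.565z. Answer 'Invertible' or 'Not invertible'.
\text{Invertible}

The MA(q) characteristic polynomial is P(z) = 1 - 0.565z.
Invertibility requires all roots to lie outside the unit circle, i.e. |z| > 1 for every root.
This is linear in z: 1 + (-0.565) z = 0  =>  z = -1/(-0.565) = 1.769912,  |z| = 1.769912.
Moduli of all roots: 1.7699.
All moduli strictly greater than 1? Yes.
Verdict: Invertible.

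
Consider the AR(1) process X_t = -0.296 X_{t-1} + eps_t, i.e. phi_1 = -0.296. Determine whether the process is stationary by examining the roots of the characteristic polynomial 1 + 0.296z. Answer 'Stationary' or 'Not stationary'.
\text{Stationary}

The AR(p) characteristic polynomial is P(z) = 1 + 0.296z.
Stationarity requires all roots to lie outside the unit circle, i.e. |z| > 1 for every root.
This is linear in z: 1 + (0.296) z = 0  =>  z = -1/(0.296) = -3.378378,  |z| = 3.378378.
Moduli of all roots: 3.3784.
All moduli strictly greater than 1? Yes.
Verdict: Stationary.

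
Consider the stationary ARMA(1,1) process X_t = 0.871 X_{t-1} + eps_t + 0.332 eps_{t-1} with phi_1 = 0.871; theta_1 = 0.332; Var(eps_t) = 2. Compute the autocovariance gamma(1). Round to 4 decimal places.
\gamma(1) = 12.8512

Multiply the model equation by X_{t-k} and take expectations. With theta_0 = psi_0 = 1 and psi_j the MA(infinity) weights, this gives
  gamma(k) - sum_i phi_i gamma(k-i) = c_k,
  c_k = sigma^2 * sum_{j=k..q} theta_j psi_{j-k}   (c_k = 0 for k > q),
using gamma(-m) = gamma(m).
psi-weights needed (psi_j = theta_j + sum_i phi_i psi_{j-i}):
  psi_1 = theta_1 + phi_1 = 0.332 + (0.871) = 1.203
Right-hand sides:
  c_0 = sigma^2 (1 + theta_1 psi_1) = 2 * (1 + (0.332)(1.203)) = 2 * 1.399396 = 2.798792
  c_1 = sigma^2 theta_1 = 2 * (0.332) = 0.664
  c_2 = 0
Equations for k = 0 and k = 1 (AR order 1):
  gamma(0) = phi_1 gamma(1) + c_0
  gamma(1) = phi_1 gamma(0) + c_1
Substituting the second into the first: gamma(0) (1 - phi_1^2) = c_0 + phi_1 c_1, so
  gamma(0) = (c_0 + phi_1 c_1) / (1 - phi_1^2) = (2.798792 + (0.871)(0.664)) / (1 - (0.871)^2) = 3.377136 / 0.241359 = 13.992169.
  gamma(1) = phi_1 gamma(0) + c_1 = (0.871)(13.992169) + (0.664) = 12.851179.
Therefore gamma(1) = 12.8512 (to 4 decimal places).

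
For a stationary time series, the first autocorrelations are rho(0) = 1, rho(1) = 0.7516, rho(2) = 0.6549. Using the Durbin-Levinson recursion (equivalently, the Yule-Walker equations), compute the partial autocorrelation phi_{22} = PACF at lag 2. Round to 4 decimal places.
\phi_{22} = 0.2068

The PACF at lag k is phi_{kk}, the last component of the solution
to the Yule-Walker system G_k phi = r_k where
  (G_k)_{ij} = rho(|i - j|), (r_k)_i = rho(i), i,j = 1..k.
Equivalently, Durbin-Levinson gives phi_{kk} iteratively:
  phi_{11} = rho(1)
  phi_{kk} = [rho(k) - sum_{j=1..k-1} phi_{k-1,j} rho(k-j)]
            / [1 - sum_{j=1..k-1} phi_{k-1,j} rho(j)],
  phi_{k,j} = phi_{k-1,j} - phi_{kk} phi_{k-1,k-j},  j = 1..k-1.
Step k = 1:
  phi_11 = rho(1) = 0.7516.
Step k = 2:
  phi_22 = [rho(2) - phi_11 rho(1)] / [1 - phi_11 rho(1)] = [0.6549 - (0.7516)(0.7516)] / [1 - (0.7516)(0.7516)]
         = 0.08999744 / 0.43509744 = 0.2068.
Therefore phi_{22} = 0.2068.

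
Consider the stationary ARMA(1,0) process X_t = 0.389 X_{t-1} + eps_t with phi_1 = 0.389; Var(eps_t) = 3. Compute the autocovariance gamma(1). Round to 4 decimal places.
\gamma(1) = 1.3751

Multiply the model equation by X_{t-k} and take expectations. With theta_0 = psi_0 = 1 and psi_j the MA(infinity) weights, this gives
  gamma(k) - sum_i phi_i gamma(k-i) = c_k,
  c_k = sigma^2 * sum_{j=k..q} theta_j psi_{j-k}   (c_k = 0 for k > q),
using gamma(-m) = gamma(m).
Pure AR (q = 0): c_0 = sigma^2 = 3, c_k = 0 for k >= 1.
Equations for k = 0 and k = 1 (AR order 1):
  gamma(0) = phi_1 gamma(1) + c_0
  gamma(1) = phi_1 gamma(0) + c_1
Substituting the second into the first: gamma(0) (1 - phi_1^2) = c_0 + phi_1 c_1, so
  gamma(0) = c_0 / (1 - phi_1^2) = 3 / (1 - (0.389)^2) = 3 / 0.848679 = 3.534905.
  gamma(1) = phi_1 gamma(0) = (0.389)(3.534905) = 1.375078.
Therefore gamma(1) = 1.3751 (to 4 decimal places).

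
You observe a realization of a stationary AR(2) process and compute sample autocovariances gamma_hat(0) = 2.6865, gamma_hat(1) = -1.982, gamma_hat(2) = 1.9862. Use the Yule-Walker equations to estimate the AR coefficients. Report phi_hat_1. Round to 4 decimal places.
\hat\phi_{1} = -0.4220

The Yule-Walker equations for an AR(p) process read, in matrix form,
  Gamma_p phi = r_p,   with   (Gamma_p)_{ij} = gamma(|i - j|),
                       (r_p)_i = gamma(i),   i,j = 1..p.
Substitute the sample gammas (Toeplitz matrix and right-hand side of size 2):
  Gamma_p = [[2.6865, -1.982], [-1.982, 2.6865]]
  r_p     = [-1.982, 1.9862]
Written out:
  2.6865 phi_1 - 1.982 phi_2 = -1.982
  -1.982 phi_1 + 2.6865 phi_2 = 1.9862
Solve by Cramer's rule:
  det = gamma(0)^2 - gamma(1)^2 = (2.6865)^2 - (-1.982)^2 = 7.21728225 - 3.928324 = 3.28895825
  phi_hat_1 = [gamma(1) gamma(0) - gamma(1) gamma(2)] / det = [(-1.982)(2.6865) - (-1.982)(1.9862)] / 3.28895825 = -1.3879946 / 3.28895825 = -0.422
  phi_hat_2 = [gamma(0) gamma(2) - gamma(1)^2] / det = [(2.6865)(1.9862) - (-1.982)^2] / 3.28895825 = 1.4076023 / 3.28895825 = 0.428
So phi_hat = [-0.4220, 0.4280].
Therefore phi_hat_1 = -0.4220.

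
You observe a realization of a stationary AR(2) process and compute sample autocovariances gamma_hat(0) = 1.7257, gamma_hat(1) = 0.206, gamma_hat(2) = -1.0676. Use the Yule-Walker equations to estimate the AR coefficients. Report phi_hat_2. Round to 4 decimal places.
\hat\phi_{2} = -0.6420

The Yule-Walker equations for an AR(p) process read, in matrix form,
  Gamma_p phi = r_p,   with   (Gamma_p)_{ij} = gamma(|i - j|),
                       (r_p)_i = gamma(i),   i,j = 1..p.
Substitute the sample gammas (Toeplitz matrix and right-hand side of size 2):
  Gamma_p = [[1.7257, 0.206], [0.206, 1.7257]]
  r_p     = [0.206, -1.0676]
Written out:
  1.7257 phi_1 + 0.206 phi_2 = 0.206
  0.206 phi_1 + 1.7257 phi_2 = -1.0676
Solve by Cramer's rule:
  det = gamma(0)^2 - gamma(1)^2 = (1.7257)^2 - (0.206)^2 = 2.97804049 - 0.042436 = 2.93560449
  phi_hat_1 = [gamma(1) gamma(0) - gamma(1) gamma(2)] / det = [(0.206)(1.7257) - (0.206)(-1.0676)] / 2.93560449 = 0.5754198 / 2.93560449 = 0.196
  phi_hat_2 = [gamma(0) gamma(2) - gamma(1)^2] / det = [(1.7257)(-1.0676) - (0.206)^2] / 2.93560449 = -1.88479332 / 2.93560449 = -0.642
So phi_hat = [0.1960, -0.6420].
Therefore phi_hat_2 = -0.6420.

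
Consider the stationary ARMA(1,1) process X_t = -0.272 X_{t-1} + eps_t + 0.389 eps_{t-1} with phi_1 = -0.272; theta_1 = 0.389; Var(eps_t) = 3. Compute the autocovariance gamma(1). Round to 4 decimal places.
\gamma(1) = 0.3389

Multiply the model equation by X_{t-k} and take expectations. With theta_0 = psi_0 = 1 and psi_j the MA(infinity) weights, this gives
  gamma(k) - sum_i phi_i gamma(k-i) = c_k,
  c_k = sigma^2 * sum_{j=k..q} theta_j psi_{j-k}   (c_k = 0 for k > q),
using gamma(-m) = gamma(m).
psi-weights needed (psi_j = theta_j + sum_i phi_i psi_{j-i}):
  psi_1 = theta_1 + phi_1 = 0.389 + (-0.272) = 0.117
Right-hand sides:
  c_0 = sigma^2 (1 + theta_1 psi_1) = 3 * (1 + (0.389)(0.117)) = 3 * 1.045513 = 3.136539
  c_1 = sigma^2 theta_1 = 3 * (0.389) = 1.167
  c_2 = 0
Equations for k = 0 and k = 1 (AR order 1):
  gamma(0) = phi_1 gamma(1) + c_0
  gamma(1) = phi_1 gamma(0) + c_1
Substituting the second into the first: gamma(0) (1 - phi_1^2) = c_0 + phi_1 c_1, so
  gamma(0) = (c_0 + phi_1 c_1) / (1 - phi_1^2) = (3.136539 + (-0.272)(1.167)) / (1 - (-0.272)^2) = 2.819115 / 0.926016 = 3.044348.
  gamma(1) = phi_1 gamma(0) + c_1 = (-0.272)(3.044348) + (1.167) = 0.338937.
Therefore gamma(1) = 0.3389 (to 4 decimal places).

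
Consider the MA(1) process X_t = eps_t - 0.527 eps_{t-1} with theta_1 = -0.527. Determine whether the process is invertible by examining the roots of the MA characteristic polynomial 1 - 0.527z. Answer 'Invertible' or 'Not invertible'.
\text{Invertible}

The MA(q) characteristic polynomial is P(z) = 1 - 0.527z.
Invertibility requires all roots to lie outside the unit circle, i.e. |z| > 1 for every root.
This is linear in z: 1 + (-0.527) z = 0  =>  z = -1/(-0.527) = 1.897533,  |z| = 1.897533.
Moduli of all roots: 1.8975.
All moduli strictly greater than 1? Yes.
Verdict: Invertible.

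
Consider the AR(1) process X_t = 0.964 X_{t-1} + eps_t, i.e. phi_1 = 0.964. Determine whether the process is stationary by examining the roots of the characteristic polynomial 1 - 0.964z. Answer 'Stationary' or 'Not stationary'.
\text{Stationary}

The AR(p) characteristic polynomial is P(z) = 1 - 0.964z.
Stationarity requires all roots to lie outside the unit circle, i.e. |z| > 1 for every root.
This is linear in z: 1 + (-0.964) z = 0  =>  z = -1/(-0.964) = 1.037344,  |z| = 1.037344.
Moduli of all roots: 1.0373.
All moduli strictly greater than 1? Yes.
Verdict: Stationary.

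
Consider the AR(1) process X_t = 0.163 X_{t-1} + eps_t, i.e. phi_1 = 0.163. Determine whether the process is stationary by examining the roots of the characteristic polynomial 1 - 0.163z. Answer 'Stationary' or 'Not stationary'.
\text{Stationary}

The AR(p) characteristic polynomial is P(z) = 1 - 0.163z.
Stationarity requires all roots to lie outside the unit circle, i.e. |z| > 1 for every root.
This is linear in z: 1 + (-0.163) z = 0  =>  z = -1/(-0.163) = 6.134969,  |z| = 6.134969.
Moduli of all roots: 6.1350.
All moduli strictly greater than 1? Yes.
Verdict: Stationary.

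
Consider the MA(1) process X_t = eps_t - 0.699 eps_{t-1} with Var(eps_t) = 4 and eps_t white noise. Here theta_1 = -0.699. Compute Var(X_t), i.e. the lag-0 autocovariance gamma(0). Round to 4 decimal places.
\gamma(0) = 5.9544

For an MA(q) process X_t = eps_t + sum_i theta_i eps_{t-i} with
Var(eps_t) = sigma^2, the variance is
  gamma(0) = sigma^2 * (1 + sum_i theta_i^2).
  sum_i theta_i^2 = (-0.699)^2 = 0.488601.
  gamma(0) = 4 * (1 + 0.488601) = 4 * 1.488601 = 5.954404, which rounds to 5.9544.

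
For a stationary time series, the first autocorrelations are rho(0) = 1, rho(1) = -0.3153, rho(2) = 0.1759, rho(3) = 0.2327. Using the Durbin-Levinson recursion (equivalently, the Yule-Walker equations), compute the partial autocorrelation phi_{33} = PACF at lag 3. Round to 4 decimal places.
\phi_{33} = 0.3470

The PACF at lag k is phi_{kk}, the last component of the solution
to the Yule-Walker system G_k phi = r_k where
  (G_k)_{ij} = rho(|i - j|), (r_k)_i = rho(i), i,j = 1..k.
Equivalently, Durbin-Levinson gives phi_{kk} iteratively:
  phi_{11} = rho(1)
  phi_{kk} = [rho(k) - sum_{j=1..k-1} phi_{k-1,j} rho(k-j)]
            / [1 - sum_{j=1..k-1} phi_{k-1,j} rho(j)],
  phi_{k,j} = phi_{k-1,j} - phi_{kk} phi_{k-1,k-j},  j = 1..k-1.
Step k = 1:
  phi_11 = rho(1) = -0.3153.
Step k = 2:
  phi_22 = [rho(2) - phi_11 rho(1)] / [1 - phi_11 rho(1)] = [0.1759 - (-0.3153)(-0.3153)] / [1 - (-0.3153)(-0.3153)]
         = 0.07648591 / 0.90058591 = 0.084929.
  Update: phi_21 = phi_11 - phi_22 phi_11 = -0.3153 - (0.084929)(-0.3153) = -0.288522.
Step k = 3:
  phi_33 = [rho(3) - phi_21 rho(2) - phi_22 rho(1)] / [1 - phi_21 rho(1) - phi_22 rho(2)]
    numerator   = 0.2327 - (-0.288522)(0.1759) - (0.084929)(-0.3153) = 0.31022913
    denominator = 1 - (-0.288522)(-0.3153) - (0.084929)(0.1759) = 0.89409003
  phi_33 = 0.31022913 / 0.89409003 = 0.347.
Therefore phi_{33} = 0.3470.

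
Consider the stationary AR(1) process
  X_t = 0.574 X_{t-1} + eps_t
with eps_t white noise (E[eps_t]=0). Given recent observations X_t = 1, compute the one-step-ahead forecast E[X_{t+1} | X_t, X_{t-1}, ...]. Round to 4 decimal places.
E[X_{t+1} \mid \mathcal F_t] = 0.5740

For an AR(p) model X_t = c + sum_i phi_i X_{t-i} + eps_t, the
one-step-ahead conditional mean is
  E[X_{t+1} | X_t, ...] = c + sum_i phi_i X_{t+1-i}.
Substitute known values:
  E[X_{t+1} | ...] = (0.574) * (1)
                   = 0.5740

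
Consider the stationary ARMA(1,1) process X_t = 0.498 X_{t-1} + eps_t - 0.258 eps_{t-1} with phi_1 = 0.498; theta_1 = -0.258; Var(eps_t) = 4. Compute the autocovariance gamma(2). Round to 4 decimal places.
\gamma(2) = 0.5541

Multiply the model equation by X_{t-k} and take expectations. With theta_0 = psi_0 = 1 and psi_j the MA(infinity) weights, this gives
  gamma(k) - sum_i phi_i gamma(k-i) = c_k,
  c_k = sigma^2 * sum_{j=k..q} theta_j psi_{j-k}   (c_k = 0 for k > q),
using gamma(-m) = gamma(m).
psi-weights needed (psi_j = theta_j + sum_i phi_i psi_{j-i}):
  psi_1 = theta_1 + phi_1 = -0.258 + (0.498) = 0.24
Right-hand sides:
  c_0 = sigma^2 (1 + theta_1 psi_1) = 4 * (1 + (-0.258)(0.24)) = 4 * 0.93808 = 3.75232
  c_1 = sigma^2 theta_1 = 4 * (-0.258) = -1.032
  c_2 = 0
Equations for k = 0 and k = 1 (AR order 1):
  gamma(0) = phi_1 gamma(1) + c_0
  gamma(1) = phi_1 gamma(0) + c_1
Substituting the second into the first: gamma(0) (1 - phi_1^2) = c_0 + phi_1 c_1, so
  gamma(0) = (c_0 + phi_1 c_1) / (1 - phi_1^2) = (3.75232 + (0.498)(-1.032)) / (1 - (0.498)^2) = 3.238384 / 0.751996 = 4.306385.
  gamma(1) = phi_1 gamma(0) + c_1 = (0.498)(4.306385) + (-1.032) = 1.11258.
For k = 2 (> q): gamma(2) = phi_1 gamma(1) = (0.498)(1.11258) = 0.554065.
Therefore gamma(2) = 0.5541 (to 4 decimal places).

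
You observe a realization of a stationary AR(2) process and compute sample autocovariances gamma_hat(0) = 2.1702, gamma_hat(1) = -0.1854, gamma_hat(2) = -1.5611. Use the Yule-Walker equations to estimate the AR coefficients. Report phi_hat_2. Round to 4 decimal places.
\hat\phi_{2} = -0.7320

The Yule-Walker equations for an AR(p) process read, in matrix form,
  Gamma_p phi = r_p,   with   (Gamma_p)_{ij} = gamma(|i - j|),
                       (r_p)_i = gamma(i),   i,j = 1..p.
Substitute the sample gammas (Toeplitz matrix and right-hand side of size 2):
  Gamma_p = [[2.1702, -0.1854], [-0.1854, 2.1702]]
  r_p     = [-0.1854, -1.5611]
Written out:
  2.1702 phi_1 - 0.1854 phi_2 = -0.1854
  -0.1854 phi_1 + 2.1702 phi_2 = -1.5611
Solve by Cramer's rule:
  det = gamma(0)^2 - gamma(1)^2 = (2.1702)^2 - (-0.1854)^2 = 4.70976804 - 0.03437316 = 4.67539488
  phi_hat_1 = [gamma(1) gamma(0) - gamma(1) gamma(2)] / det = [(-0.1854)(2.1702) - (-0.1854)(-1.5611)] / 4.67539488 = -0.69178302 / 4.67539488 = -0.148
  phi_hat_2 = [gamma(0) gamma(2) - gamma(1)^2] / det = [(2.1702)(-1.5611) - (-0.1854)^2] / 4.67539488 = -3.42227238 / 4.67539488 = -0.732
So phi_hat = [-0.1480, -0.7320].
Therefore phi_hat_2 = -0.7320.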